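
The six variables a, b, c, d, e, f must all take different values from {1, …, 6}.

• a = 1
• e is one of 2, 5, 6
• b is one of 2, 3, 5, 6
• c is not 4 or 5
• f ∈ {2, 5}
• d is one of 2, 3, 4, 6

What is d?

4

a's domain is down to {1}, so a = 1. Strike 1 from c.
The 5 still-open variables together cover exactly {2, 3, 4, 5, 6} — 5 values for 5 variables — and 4 appears only in d's list, so d = 4.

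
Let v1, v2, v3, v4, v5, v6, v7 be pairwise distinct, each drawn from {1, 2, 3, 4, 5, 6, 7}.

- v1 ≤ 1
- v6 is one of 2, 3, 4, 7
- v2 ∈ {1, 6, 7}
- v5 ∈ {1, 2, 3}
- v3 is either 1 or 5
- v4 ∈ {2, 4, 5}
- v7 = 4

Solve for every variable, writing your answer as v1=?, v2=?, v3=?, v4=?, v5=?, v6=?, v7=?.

v1=1, v2=6, v3=5, v4=2, v5=3, v6=7, v7=4

v1 has just one choice, so v1 = 1. So v2, v3, v5 can't be 1.
That leaves v3 = 5. Strike 5 from v4.
v7's domain is down to {4}, so v7 = 4. Remove 4 from v4, v6.
v4's domain is down to {2}, so v4 = 2. Remove 2 from v5, v6.
That leaves v5 = 3. So v6 can't be 3.
v6 must be 7 (only option left). Remove 7 from v2.
That leaves v2 = 6.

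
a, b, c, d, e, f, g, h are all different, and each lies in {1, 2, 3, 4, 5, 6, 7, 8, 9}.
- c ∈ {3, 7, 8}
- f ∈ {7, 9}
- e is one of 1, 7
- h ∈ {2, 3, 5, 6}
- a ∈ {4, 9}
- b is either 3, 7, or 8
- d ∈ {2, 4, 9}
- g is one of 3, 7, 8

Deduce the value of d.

b, c, g share exactly the 3 values {3, 7, 8}; by pigeonhole those values go to them, so strike 3, 7, 8 from e, f, h.
That leaves e = 1.
f's domain is down to {9}, so f = 9. So a, d can't be 9.
That leaves a = 4. So d can't be 4.
So d = 2.

2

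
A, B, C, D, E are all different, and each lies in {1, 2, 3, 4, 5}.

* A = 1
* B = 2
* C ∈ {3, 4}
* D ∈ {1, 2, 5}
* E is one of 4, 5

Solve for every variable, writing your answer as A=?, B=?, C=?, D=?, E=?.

A has just one choice, so A = 1. Remove 1 from D.
B must be 2 (only option left). So D can't be 2.
D must be 5 (only option left). Remove 5 from E.
E must be 4 (only option left). Remove 4 from C.
That leaves C = 3.

A=1, B=2, C=3, D=5, E=4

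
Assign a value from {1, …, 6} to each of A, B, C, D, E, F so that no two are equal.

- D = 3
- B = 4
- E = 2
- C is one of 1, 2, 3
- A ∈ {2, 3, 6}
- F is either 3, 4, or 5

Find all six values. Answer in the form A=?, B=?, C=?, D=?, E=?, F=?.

A=6, B=4, C=1, D=3, E=2, F=5

B must be 4 (only option left). Eliminate 4 elsewhere: F.
D has just one choice, so D = 3. So A, C, F can't be 3.
E's domain is down to {2}, so E = 2. So A, C can't be 2.
F's domain is down to {5}, so F = 5.
A's domain is down to {6}, so A = 6.
That leaves C = 1.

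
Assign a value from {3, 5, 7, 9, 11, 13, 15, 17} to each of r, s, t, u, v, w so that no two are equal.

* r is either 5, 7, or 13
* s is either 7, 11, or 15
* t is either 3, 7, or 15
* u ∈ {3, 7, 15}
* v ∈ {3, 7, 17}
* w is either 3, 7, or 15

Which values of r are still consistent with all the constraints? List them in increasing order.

5, 13

t, u, w between them cover only {3, 7, 15} — a naked triple. Remove those values from r, s, v.
s's domain is down to {11}, so s = 11.
v must be 17 (only option left).
No further eliminations apply; r can still be any of 5, 13.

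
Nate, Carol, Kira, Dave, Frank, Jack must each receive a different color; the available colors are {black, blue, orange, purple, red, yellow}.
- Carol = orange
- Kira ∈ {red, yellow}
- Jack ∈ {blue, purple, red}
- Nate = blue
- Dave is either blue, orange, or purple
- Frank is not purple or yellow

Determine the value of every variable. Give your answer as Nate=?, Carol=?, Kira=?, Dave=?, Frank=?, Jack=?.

Nate has just one choice, so Nate = blue. So Dave, Frank, Jack can't be blue.
Carol has just one choice, so Carol = orange. So Dave, Frank can't be orange.
Dave must be purple (only option left). Strike purple from Jack.
Jack's domain is down to {red}, so Jack = red. Strike red from Kira, Frank.
Kira must be yellow (only option left).
Frank's domain is down to {black}, so Frank = black.

Nate=blue, Carol=orange, Kira=yellow, Dave=purple, Frank=black, Jack=red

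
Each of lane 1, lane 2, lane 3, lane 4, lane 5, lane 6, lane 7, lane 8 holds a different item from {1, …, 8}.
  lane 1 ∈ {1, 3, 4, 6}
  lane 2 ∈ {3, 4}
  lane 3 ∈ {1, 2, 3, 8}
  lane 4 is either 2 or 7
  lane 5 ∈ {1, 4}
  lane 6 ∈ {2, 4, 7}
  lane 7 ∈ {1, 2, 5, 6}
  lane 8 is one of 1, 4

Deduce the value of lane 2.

Among the 8 variables, 5 fits only lane 7 (and all 8 values in {1, 2, 3, 4, 5, 6, 7, 8} must be used), so lane 7 = 5.
The 7 still-open variables together cover exactly {1, 2, 3, 4, 6, 7, 8} — 7 values for 7 variables — and 6 appears only in lane 1's list, so lane 1 = 6.
The 6 still-open variables draw from only 6 values {1, 2, 3, 4, 7, 8}, so each is used; only lane 3 can be 8, hence lane 3 = 8.
The 5 still-open variables draw from only 5 values {1, 2, 3, 4, 7}, so each is used; only lane 2 can be 3, hence lane 2 = 3.

3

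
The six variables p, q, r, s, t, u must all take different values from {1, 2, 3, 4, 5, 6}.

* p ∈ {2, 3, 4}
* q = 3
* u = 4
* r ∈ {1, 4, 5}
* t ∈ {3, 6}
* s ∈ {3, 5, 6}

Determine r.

1

q's domain is down to {3}, so q = 3. Eliminate 3 elsewhere: p, s, t.
That leaves t = 6. Strike 6 from s.
That leaves u = 4. Remove 4 from p, r.
p must be 2 (only option left).
s's domain is down to {5}, so s = 5. Eliminate 5 elsewhere: r.
So r = 1.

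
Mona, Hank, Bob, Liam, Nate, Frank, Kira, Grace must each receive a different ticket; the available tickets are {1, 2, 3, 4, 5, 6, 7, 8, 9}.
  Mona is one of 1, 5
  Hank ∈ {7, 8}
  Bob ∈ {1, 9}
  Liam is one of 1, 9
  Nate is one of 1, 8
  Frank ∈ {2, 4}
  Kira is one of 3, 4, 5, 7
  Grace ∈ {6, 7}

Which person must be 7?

The 2 variables Bob and Liam are confined to {1, 9}, which locks those values in; drop them from Mona, Nate.
Mona must be 5 (only option left). So Kira can't be 5.
Nate must be 8 (only option left). Remove 8 from Hank.
So 7 goes to Hank.

Hank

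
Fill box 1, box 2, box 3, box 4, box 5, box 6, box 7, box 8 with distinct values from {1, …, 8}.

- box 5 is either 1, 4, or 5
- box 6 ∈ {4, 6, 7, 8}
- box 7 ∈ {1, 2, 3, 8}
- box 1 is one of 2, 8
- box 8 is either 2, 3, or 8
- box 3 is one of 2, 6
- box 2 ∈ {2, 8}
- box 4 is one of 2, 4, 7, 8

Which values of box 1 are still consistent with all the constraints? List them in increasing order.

2, 8

The 8 variables together cover exactly {1, 2, 3, 4, 5, 6, 7, 8} — 8 values for 8 variables — and 5 appears only in box 5's list, so box 5 = 5.
The 7 still-open variables draw from only 7 values {1, 2, 3, 4, 6, 7, 8}, so each is used; only box 7 can be 1, hence box 7 = 1.
The 6 still-open variables together cover exactly {2, 3, 4, 6, 7, 8} — 6 values for 6 variables — and 3 appears only in box 8's list, so box 8 = 3.
box 1 and box 2 between them cover only {2, 8} — a naked pair. Remove those values from box 3, box 4, box 6.
box 3 has just one choice, so box 3 = 6. Strike 6 from box 6.
No further eliminations apply; box 1 can still be any of 2, 8.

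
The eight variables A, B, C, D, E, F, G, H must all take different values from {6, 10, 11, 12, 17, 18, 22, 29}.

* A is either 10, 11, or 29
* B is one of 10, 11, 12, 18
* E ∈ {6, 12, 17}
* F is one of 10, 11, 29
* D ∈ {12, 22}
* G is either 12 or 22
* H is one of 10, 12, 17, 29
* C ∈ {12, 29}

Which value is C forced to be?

Among the 8 variables, 6 fits only E (and all 8 values in {6, 10, 11, 12, 17, 18, 22, 29} must be used), so E = 6.
Among the 7 still-open variables, 17 fits only H (and all 7 values in {10, 11, 12, 17, 18, 22, 29} must be used), so H = 17.
The 6 still-open variables together cover exactly {10, 11, 12, 18, 22, 29} — 6 values for 6 variables — and 18 appears only in B's list, so B = 18.
D and G share exactly the 2 values {12, 22}; by pigeonhole those values go to them, so strike 12, 22 from C.
So C = 29.

29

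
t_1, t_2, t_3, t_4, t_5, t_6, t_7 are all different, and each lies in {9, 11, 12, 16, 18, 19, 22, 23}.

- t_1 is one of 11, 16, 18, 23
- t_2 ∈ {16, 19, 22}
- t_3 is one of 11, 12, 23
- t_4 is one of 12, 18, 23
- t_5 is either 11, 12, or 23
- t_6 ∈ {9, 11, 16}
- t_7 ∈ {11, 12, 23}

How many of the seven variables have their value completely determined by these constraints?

3

t_3, t_5, t_7 between them cover only {11, 12, 23} — a naked triple. Remove those values from t_1, t_4, t_6.
t_4 has just one choice, so t_4 = 18. Strike 18 from t_1.
t_1's domain is down to {16}, so t_1 = 16. Strike 16 from t_2, t_6.
t_6 must be 9 (only option left).
Determined: t_1=16, t_4=18, t_6=9. The other variables each still have more than one consistent value. That makes 3.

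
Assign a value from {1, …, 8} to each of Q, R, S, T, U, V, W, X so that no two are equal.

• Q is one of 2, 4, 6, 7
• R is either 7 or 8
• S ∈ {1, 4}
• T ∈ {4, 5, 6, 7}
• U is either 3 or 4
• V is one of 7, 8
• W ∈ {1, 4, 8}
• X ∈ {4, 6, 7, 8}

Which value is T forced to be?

The 8 variables together cover exactly {1, 2, 3, 4, 5, 6, 7, 8} — 8 values for 8 variables — and 2 appears only in Q's list, so Q = 2.
The 7 still-open variables together cover exactly {1, 3, 4, 5, 6, 7, 8} — 7 values for 7 variables — and 3 appears only in U's list, so U = 3.
The 6 still-open variables draw from only 6 values {1, 4, 5, 6, 7, 8}, so each is used; only T can be 5, hence T = 5.

5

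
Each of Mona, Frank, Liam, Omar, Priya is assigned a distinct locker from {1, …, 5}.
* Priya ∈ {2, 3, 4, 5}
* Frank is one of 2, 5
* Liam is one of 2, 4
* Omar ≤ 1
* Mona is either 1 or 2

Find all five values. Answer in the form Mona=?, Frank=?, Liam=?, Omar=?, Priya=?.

Omar has just one choice, so Omar = 1. Remove 1 from Mona.
Mona has just one choice, so Mona = 2. So Frank, Liam, Priya can't be 2.
Frank must be 5 (only option left). Strike 5 from Priya.
Liam's domain is down to {4}, so Liam = 4. Eliminate 4 elsewhere: Priya.
Priya has just one choice, so Priya = 3.

Mona=2, Frank=5, Liam=4, Omar=1, Priya=3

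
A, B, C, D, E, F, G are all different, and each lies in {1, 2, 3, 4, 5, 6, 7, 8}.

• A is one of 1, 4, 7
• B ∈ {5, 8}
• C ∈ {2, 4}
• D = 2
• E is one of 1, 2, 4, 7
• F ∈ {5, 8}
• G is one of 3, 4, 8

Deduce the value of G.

3

D must be 2 (only option left). Remove 2 from C, E.
C's domain is down to {4}, so C = 4. Eliminate 4 elsewhere: A, E, G.
Among the 5 still-open variables, 3 fits only G (and all 5 values in {1, 3, 5, 7, 8} must be used), so G = 3.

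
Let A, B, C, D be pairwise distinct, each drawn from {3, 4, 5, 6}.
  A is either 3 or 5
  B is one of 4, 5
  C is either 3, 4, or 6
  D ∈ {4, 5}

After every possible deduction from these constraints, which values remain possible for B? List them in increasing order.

Among the 4 variables, 6 fits only C (and all 4 values in {3, 4, 5, 6} must be used), so C = 6.
The 3 still-open variables together cover exactly {3, 4, 5} — 3 values for 3 variables — and 3 appears only in A's list, so A = 3.
No further eliminations apply; B can still be any of 4, 5.

4, 5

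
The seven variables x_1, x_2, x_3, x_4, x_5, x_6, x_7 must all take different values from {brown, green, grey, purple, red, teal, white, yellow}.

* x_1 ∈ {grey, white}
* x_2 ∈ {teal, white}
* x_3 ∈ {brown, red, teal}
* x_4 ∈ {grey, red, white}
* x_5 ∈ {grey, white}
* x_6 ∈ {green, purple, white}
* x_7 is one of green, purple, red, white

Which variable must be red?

x_4

The 7 variables draw from only 7 values {brown, green, grey, purple, red, teal, white}, so each is used; only x_3 can be brown, hence x_3 = brown.
The 6 still-open variables draw from only 6 values {green, grey, purple, red, teal, white}, so each is used; only x_2 can be teal, hence x_2 = teal.
The 2 variables x_1 and x_5 are confined to {grey, white}, which locks those values in; drop them from x_4, x_6, x_7.
So red goes to x_4.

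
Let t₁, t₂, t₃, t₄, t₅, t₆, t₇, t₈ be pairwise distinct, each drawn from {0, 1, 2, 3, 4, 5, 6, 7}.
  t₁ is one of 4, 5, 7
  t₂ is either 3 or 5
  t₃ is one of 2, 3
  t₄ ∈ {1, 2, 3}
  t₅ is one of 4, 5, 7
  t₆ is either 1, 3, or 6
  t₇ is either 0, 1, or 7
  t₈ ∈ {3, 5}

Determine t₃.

2

Among the 8 variables, 0 fits only t₇ (and all 8 values in {0, 1, 2, 3, 4, 5, 6, 7} must be used), so t₇ = 0.
The 7 still-open variables draw from only 7 values {1, 2, 3, 4, 5, 6, 7}, so each is used; only t₆ can be 6, hence t₆ = 6.
The 6 still-open variables draw from only 6 values {1, 2, 3, 4, 5, 7}, so each is used; only t₄ can be 1, hence t₄ = 1.
The 5 still-open variables together cover exactly {2, 3, 4, 5, 7} — 5 values for 5 variables — and 2 appears only in t₃'s list, so t₃ = 2.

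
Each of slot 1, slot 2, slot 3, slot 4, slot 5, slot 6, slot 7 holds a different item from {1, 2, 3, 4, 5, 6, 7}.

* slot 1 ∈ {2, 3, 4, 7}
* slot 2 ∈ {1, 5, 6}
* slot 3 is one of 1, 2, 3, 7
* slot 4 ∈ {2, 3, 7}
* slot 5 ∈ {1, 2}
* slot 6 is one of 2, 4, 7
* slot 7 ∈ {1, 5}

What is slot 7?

The 7 variables draw from only 7 values {1, 2, 3, 4, 5, 6, 7}, so each is used; only slot 2 can be 6, hence slot 2 = 6.
Among the 6 still-open variables, 5 fits only slot 7 (and all 6 values in {1, 2, 3, 4, 5, 7} must be used), so slot 7 = 5.

5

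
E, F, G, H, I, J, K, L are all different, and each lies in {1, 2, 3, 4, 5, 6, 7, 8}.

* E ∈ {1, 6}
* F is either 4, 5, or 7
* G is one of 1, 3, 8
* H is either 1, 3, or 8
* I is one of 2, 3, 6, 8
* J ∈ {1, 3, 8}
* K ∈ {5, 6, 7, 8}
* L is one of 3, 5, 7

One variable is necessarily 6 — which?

E

Among the 8 variables, 2 fits only I (and all 8 values in {1, 2, 3, 4, 5, 6, 7, 8} must be used), so I = 2.
Among the 7 still-open variables, 4 fits only F (and all 7 values in {1, 3, 4, 5, 6, 7, 8} must be used), so F = 4.
The 3 variables G, H, J are confined to {1, 3, 8}, which locks those values in; drop them from E, K, L.
So 6 goes to E.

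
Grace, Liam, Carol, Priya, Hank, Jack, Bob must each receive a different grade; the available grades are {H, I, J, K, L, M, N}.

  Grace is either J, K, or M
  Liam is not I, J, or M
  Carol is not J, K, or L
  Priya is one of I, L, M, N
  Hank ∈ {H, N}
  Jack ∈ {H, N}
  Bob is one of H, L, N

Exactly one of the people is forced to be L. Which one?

Bob

Among the 7 variables, J fits only Grace (and all 7 values in {H, I, J, K, L, M, N} must be used), so Grace = J.
The 6 still-open variables together cover exactly {H, I, K, L, M, N} — 6 values for 6 variables — and K appears only in Liam's list, so Liam = K.
The 2 variables Hank and Jack are confined to {H, N}, which locks those values in; drop them from Carol, Priya, Bob.
So L goes to Bob.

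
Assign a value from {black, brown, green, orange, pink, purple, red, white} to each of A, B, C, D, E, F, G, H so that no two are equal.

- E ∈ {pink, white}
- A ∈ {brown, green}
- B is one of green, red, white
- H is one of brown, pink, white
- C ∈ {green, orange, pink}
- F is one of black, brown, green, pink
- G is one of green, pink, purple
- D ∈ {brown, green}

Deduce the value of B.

red

Among the 8 variables, black fits only F (and all 8 values in {black, brown, green, orange, pink, purple, red, white} must be used), so F = black.
The 7 still-open variables together cover exactly {brown, green, orange, pink, purple, red, white} — 7 values for 7 variables — and orange appears only in C's list, so C = orange.
Among the 6 still-open variables, purple fits only G (and all 6 values in {brown, green, pink, purple, red, white} must be used), so G = purple.
Among the 5 still-open variables, red fits only B (and all 5 values in {brown, green, pink, red, white} must be used), so B = red.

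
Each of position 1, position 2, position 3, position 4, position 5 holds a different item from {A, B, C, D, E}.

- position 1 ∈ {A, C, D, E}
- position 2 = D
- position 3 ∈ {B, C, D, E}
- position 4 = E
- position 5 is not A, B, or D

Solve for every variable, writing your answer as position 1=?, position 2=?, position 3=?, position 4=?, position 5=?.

position 1=A, position 2=D, position 3=B, position 4=E, position 5=C

position 2 has just one choice, so position 2 = D. So position 1, position 3 can't be D.
position 4's domain is down to {E}, so position 4 = E. Strike E from position 1, position 3, position 5.
That leaves position 5 = C. So position 1, position 3 can't be C.
That leaves position 1 = A.
position 3 must be B (only option left).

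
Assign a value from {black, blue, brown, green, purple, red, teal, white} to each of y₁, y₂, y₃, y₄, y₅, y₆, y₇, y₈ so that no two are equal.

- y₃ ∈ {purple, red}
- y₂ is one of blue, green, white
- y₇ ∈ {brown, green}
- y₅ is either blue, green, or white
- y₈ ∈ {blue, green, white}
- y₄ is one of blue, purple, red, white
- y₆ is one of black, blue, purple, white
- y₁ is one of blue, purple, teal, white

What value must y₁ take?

teal

Among the 8 variables, black fits only y₆ (and all 8 values in {black, blue, brown, green, purple, red, teal, white} must be used), so y₆ = black.
Among the 7 still-open variables, brown fits only y₇ (and all 7 values in {blue, brown, green, purple, red, teal, white} must be used), so y₇ = brown.
Among the 6 still-open variables, teal fits only y₁ (and all 6 values in {blue, green, purple, red, teal, white} must be used), so y₁ = teal.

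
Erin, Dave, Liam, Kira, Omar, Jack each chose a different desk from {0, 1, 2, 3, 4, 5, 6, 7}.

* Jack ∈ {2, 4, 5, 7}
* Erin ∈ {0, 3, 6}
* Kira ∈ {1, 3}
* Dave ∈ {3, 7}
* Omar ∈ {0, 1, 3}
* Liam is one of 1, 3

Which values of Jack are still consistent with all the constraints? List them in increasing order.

Liam and Kira between them cover only {1, 3} — a naked pair. Remove those values from Erin, Dave, Omar.
Dave has just one choice, so Dave = 7. Remove 7 from Jack.
Omar must be 0 (only option left). Eliminate 0 elsewhere: Erin.
That leaves Erin = 6.
No further eliminations apply; Jack can still be any of 2, 4, 5.

2, 4, 5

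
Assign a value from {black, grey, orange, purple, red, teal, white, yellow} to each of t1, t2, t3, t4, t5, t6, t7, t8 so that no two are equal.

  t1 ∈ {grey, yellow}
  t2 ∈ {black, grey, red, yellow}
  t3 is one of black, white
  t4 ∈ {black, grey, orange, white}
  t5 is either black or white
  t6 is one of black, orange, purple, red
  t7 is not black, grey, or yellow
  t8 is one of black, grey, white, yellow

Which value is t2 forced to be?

The 8 variables draw from only 8 values {black, grey, orange, purple, red, teal, white, yellow}, so each is used; only t7 can be teal, hence t7 = teal.
The 7 still-open variables together cover exactly {black, grey, orange, purple, red, white, yellow} — 7 values for 7 variables — and purple appears only in t6's list, so t6 = purple.
Among the 6 still-open variables, orange fits only t4 (and all 6 values in {black, grey, orange, red, white, yellow} must be used), so t4 = orange.
Among the 5 still-open variables, red fits only t2 (and all 5 values in {black, grey, red, white, yellow} must be used), so t2 = red.

red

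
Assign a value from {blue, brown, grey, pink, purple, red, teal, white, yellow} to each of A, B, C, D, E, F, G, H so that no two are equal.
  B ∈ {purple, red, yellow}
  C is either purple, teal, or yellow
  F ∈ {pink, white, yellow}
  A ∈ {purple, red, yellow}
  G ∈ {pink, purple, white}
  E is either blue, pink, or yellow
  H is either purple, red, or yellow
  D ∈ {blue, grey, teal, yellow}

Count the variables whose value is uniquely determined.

The 8 variables draw from only 8 values {blue, grey, pink, purple, red, teal, white, yellow}, so each is used; only D can be grey, hence D = grey.
The 7 still-open variables draw from only 7 values {blue, pink, purple, red, teal, white, yellow}, so each is used; only E can be blue, hence E = blue.
The 6 still-open variables together cover exactly {pink, purple, red, teal, white, yellow} — 6 values for 6 variables — and teal appears only in C's list, so C = teal.
The 3 variables A, B, H are confined to {purple, red, yellow}, which locks those values in; drop them from F, G.
Determined: C=teal, D=grey, E=blue. The other variables each still have more than one consistent value. That makes 3.

3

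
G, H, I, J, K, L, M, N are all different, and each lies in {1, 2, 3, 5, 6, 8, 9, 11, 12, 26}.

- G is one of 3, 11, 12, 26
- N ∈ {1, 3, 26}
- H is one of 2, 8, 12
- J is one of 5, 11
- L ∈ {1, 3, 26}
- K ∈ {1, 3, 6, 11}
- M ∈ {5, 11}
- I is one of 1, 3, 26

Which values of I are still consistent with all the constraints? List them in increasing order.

1, 3, 26

J and M between them cover only {5, 11} — a naked pair. Remove those values from G, K.
I, L, N between them cover only {1, 3, 26} — a naked triple. Remove those values from G, K.
That leaves G = 12. So H can't be 12.
K has just one choice, so K = 6.
No further eliminations apply; I can still be any of 1, 3, 26.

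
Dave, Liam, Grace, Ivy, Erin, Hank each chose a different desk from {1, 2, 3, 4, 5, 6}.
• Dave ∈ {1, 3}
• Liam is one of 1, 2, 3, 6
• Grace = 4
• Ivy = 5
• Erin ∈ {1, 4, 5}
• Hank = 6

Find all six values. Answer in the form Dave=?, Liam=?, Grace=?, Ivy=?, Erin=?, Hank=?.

Dave=3, Liam=2, Grace=4, Ivy=5, Erin=1, Hank=6

Grace must be 4 (only option left). So Erin can't be 4.
That leaves Ivy = 5. Remove 5 from Erin.
Erin's domain is down to {1}, so Erin = 1. Remove 1 from Dave, Liam.
That leaves Hank = 6. So Liam can't be 6.
That leaves Dave = 3. Remove 3 from Liam.
That leaves Liam = 2.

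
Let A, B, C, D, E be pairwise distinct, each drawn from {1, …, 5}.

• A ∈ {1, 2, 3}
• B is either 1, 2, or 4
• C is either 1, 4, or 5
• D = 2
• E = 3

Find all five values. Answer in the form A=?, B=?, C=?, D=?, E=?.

D must be 2 (only option left). Remove 2 from A, B.
That leaves E = 3. So A can't be 3.
A's domain is down to {1}, so A = 1. Eliminate 1 elsewhere: B, C.
B has just one choice, so B = 4. Strike 4 from C.
That leaves C = 5.

A=1, B=4, C=5, D=2, E=3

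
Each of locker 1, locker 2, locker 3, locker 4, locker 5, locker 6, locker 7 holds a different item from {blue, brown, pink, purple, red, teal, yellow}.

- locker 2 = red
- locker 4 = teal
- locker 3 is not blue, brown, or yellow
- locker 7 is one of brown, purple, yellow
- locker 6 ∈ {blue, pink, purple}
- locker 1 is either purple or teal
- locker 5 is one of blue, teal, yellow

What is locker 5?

locker 2's domain is down to {red}, so locker 2 = red. Remove red from locker 3.
locker 4 must be teal (only option left). So locker 1, locker 3, locker 5 can't be teal.
locker 1 must be purple (only option left). Eliminate purple elsewhere: locker 3, locker 6, locker 7.
locker 3 has just one choice, so locker 3 = pink. So locker 6 can't be pink.
locker 6's domain is down to {blue}, so locker 6 = blue. Eliminate blue elsewhere: locker 5.
So locker 5 = yellow.

yellow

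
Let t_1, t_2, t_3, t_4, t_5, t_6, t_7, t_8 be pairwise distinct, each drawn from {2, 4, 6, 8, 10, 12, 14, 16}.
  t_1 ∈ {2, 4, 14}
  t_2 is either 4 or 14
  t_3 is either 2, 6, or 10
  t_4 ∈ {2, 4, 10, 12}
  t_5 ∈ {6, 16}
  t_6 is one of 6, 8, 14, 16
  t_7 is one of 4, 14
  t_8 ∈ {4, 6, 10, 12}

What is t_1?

2

The 8 variables draw from only 8 values {2, 4, 6, 8, 10, 12, 14, 16}, so each is used; only t_6 can be 8, hence t_6 = 8.
The 7 still-open variables together cover exactly {2, 4, 6, 10, 12, 14, 16} — 7 values for 7 variables — and 16 appears only in t_5's list, so t_5 = 16.
t_2 and t_7 between them cover only {4, 14} — a naked pair. Remove those values from t_1, t_4, t_8.
So t_1 = 2.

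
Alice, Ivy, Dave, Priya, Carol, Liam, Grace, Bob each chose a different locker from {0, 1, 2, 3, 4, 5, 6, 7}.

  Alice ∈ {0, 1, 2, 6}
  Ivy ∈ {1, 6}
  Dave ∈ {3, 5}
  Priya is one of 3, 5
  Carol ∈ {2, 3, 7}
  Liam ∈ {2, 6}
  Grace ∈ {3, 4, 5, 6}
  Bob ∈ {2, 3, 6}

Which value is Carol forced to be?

7

The 8 variables together cover exactly {0, 1, 2, 3, 4, 5, 6, 7} — 8 values for 8 variables — and 0 appears only in Alice's list, so Alice = 0.
The 7 still-open variables together cover exactly {1, 2, 3, 4, 5, 6, 7} — 7 values for 7 variables — and 1 appears only in Ivy's list, so Ivy = 1.
Among the 6 still-open variables, 4 fits only Grace (and all 6 values in {2, 3, 4, 5, 6, 7} must be used), so Grace = 4.
The 5 still-open variables draw from only 5 values {2, 3, 5, 6, 7}, so each is used; only Carol can be 7, hence Carol = 7.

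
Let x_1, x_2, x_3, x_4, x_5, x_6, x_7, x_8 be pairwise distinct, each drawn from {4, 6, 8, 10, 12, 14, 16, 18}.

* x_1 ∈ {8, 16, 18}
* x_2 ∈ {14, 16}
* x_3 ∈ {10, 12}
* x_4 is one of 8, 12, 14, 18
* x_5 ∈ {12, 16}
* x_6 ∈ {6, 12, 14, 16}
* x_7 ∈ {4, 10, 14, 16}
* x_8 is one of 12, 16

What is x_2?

The 8 variables draw from only 8 values {4, 6, 8, 10, 12, 14, 16, 18}, so each is used; only x_7 can be 4, hence x_7 = 4.
The 7 still-open variables together cover exactly {6, 8, 10, 12, 14, 16, 18} — 7 values for 7 variables — and 6 appears only in x_6's list, so x_6 = 6.
The 6 still-open variables draw from only 6 values {8, 10, 12, 14, 16, 18}, so each is used; only x_3 can be 10, hence x_3 = 10.
The 2 variables x_5 and x_8 are confined to {12, 16}, which locks those values in; drop them from x_1, x_2, x_4.
So x_2 = 14.

14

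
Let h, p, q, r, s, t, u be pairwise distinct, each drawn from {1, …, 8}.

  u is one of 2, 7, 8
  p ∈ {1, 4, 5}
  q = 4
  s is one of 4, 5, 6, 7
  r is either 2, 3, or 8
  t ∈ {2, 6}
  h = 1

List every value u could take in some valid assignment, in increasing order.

h has just one choice, so h = 1. Eliminate 1 elsewhere: p.
q must be 4 (only option left). Remove 4 from p, s.
p has just one choice, so p = 5. Remove 5 from s.
No further eliminations apply; u can still be any of 2, 7, 8.

2, 7, 8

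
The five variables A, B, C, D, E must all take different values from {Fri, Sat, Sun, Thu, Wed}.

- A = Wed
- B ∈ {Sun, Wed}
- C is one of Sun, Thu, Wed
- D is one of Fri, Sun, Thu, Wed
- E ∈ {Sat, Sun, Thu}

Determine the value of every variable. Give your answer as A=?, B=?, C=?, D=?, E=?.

A=Wed, B=Sun, C=Thu, D=Fri, E=Sat

A must be Wed (only option left). Strike Wed from B, C, D.
B must be Sun (only option left). Remove Sun from C, D, E.
C has just one choice, so C = Thu. Remove Thu from D, E.
D's domain is down to {Fri}, so D = Fri.
E must be Sat (only option left).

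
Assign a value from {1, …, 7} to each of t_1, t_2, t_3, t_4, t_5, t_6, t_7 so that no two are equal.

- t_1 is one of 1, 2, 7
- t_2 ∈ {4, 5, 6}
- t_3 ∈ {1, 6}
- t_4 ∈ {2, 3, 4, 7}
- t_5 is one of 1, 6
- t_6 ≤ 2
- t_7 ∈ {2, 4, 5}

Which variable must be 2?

The 7 variables draw from only 7 values {1, 2, 3, 4, 5, 6, 7}, so each is used; only t_4 can be 3, hence t_4 = 3.
Among the 6 still-open variables, 7 fits only t_1 (and all 6 values in {1, 2, 4, 5, 6, 7} must be used), so t_1 = 7.
t_3 and t_5 share exactly the 2 values {1, 6}; by pigeonhole those values go to them, so strike 1, 6 from t_2, t_6.

t_6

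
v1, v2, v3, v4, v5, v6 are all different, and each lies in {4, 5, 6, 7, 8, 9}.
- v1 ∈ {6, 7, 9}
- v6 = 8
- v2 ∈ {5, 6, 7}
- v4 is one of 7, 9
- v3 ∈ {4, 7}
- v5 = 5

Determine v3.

v5's domain is down to {5}, so v5 = 5. So v2 can't be 5.
v6 has just one choice, so v6 = 8.
The 4 still-open variables draw from only 4 values {4, 6, 7, 9}, so each is used; only v3 can be 4, hence v3 = 4.

4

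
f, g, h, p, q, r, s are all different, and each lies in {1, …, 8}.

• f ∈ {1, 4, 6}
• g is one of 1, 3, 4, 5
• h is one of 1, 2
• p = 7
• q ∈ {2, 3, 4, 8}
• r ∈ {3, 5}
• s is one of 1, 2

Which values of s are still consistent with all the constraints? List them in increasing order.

p's domain is down to {7}, so p = 7.
The 2 variables h and s are confined to {1, 2}, which locks those values in; drop them from f, g, q.
No further eliminations apply; s can still be any of 1, 2.

1, 2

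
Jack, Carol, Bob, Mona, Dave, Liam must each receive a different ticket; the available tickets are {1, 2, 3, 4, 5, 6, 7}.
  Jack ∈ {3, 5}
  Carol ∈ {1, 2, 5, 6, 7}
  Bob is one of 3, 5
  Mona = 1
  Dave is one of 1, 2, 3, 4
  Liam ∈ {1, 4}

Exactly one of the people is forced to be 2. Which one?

Dave

Mona's domain is down to {1}, so Mona = 1. Strike 1 from Carol, Dave, Liam.
Liam's domain is down to {4}, so Liam = 4. Eliminate 4 elsewhere: Dave.
Jack and Bob between them cover only {3, 5} — a naked pair. Remove those values from Carol, Dave.
So 2 goes to Dave.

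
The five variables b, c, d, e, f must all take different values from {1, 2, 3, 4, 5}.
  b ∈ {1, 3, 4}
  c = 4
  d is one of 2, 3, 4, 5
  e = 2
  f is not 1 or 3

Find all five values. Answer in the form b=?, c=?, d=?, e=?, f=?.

b=1, c=4, d=3, e=2, f=5

c's domain is down to {4}, so c = 4. Strike 4 from b, d, f.
That leaves e = 2. So d, f can't be 2.
f must be 5 (only option left). So d can't be 5.
d must be 3 (only option left). Eliminate 3 elsewhere: b.
b must be 1 (only option left).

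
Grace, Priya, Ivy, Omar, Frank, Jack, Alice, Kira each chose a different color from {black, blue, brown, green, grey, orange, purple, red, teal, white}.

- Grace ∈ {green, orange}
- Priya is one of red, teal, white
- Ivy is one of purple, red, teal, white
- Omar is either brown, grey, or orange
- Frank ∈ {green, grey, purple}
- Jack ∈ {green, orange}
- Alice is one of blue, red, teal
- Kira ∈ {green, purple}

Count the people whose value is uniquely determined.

3

Grace and Jack share exactly the 2 values {green, orange}; by pigeonhole those values go to them, so strike green, orange from Omar, Frank, Kira.
Kira must be purple (only option left). Eliminate purple elsewhere: Ivy, Frank.
Frank has just one choice, so Frank = grey. Strike grey from Omar.
Omar's domain is down to {brown}, so Omar = brown.
Determined: Omar=brown, Frank=grey, Kira=purple. The other people each still have more than one consistent value. That makes 3.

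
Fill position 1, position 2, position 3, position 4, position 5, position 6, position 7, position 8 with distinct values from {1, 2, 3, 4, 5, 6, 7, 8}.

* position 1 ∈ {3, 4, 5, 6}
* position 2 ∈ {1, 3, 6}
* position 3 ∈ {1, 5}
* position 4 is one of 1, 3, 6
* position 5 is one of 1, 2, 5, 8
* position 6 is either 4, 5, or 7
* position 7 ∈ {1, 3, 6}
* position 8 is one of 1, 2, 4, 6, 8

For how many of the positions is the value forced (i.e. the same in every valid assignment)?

3

Among the 8 variables, 7 fits only position 6 (and all 8 values in {1, 2, 3, 4, 5, 6, 7, 8} must be used), so position 6 = 7.
position 2, position 4, position 7 between them cover only {1, 3, 6} — a naked triple. Remove those values from position 1, position 3, position 5, position 8.
That leaves position 3 = 5. So position 1, position 5 can't be 5.
That leaves position 1 = 4. Strike 4 from position 8.
Determined: position 1=4, position 3=5, position 6=7. The other positions each still have more than one consistent value. That makes 3.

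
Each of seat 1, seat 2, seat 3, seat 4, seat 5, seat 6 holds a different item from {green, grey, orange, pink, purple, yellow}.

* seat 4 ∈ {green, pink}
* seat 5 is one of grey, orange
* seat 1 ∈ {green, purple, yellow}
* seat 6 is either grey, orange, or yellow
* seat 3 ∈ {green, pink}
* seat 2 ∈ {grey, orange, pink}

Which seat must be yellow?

seat 6

The 6 variables together cover exactly {green, grey, orange, pink, purple, yellow} — 6 values for 6 variables — and purple appears only in seat 1's list, so seat 1 = purple.
Among the 5 still-open variables, yellow fits only seat 6 (and all 5 values in {green, grey, orange, pink, yellow} must be used), so seat 6 = yellow.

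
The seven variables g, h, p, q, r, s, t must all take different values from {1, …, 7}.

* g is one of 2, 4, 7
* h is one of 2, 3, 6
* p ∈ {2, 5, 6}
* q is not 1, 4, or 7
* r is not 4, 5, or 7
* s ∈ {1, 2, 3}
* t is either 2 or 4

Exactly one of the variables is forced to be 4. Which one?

t

The 7 variables together cover exactly {1, 2, 3, 4, 5, 6, 7} — 7 values for 7 variables — and 7 appears only in g's list, so g = 7.
The 6 still-open variables together cover exactly {1, 2, 3, 4, 5, 6} — 6 values for 6 variables — and 4 appears only in t's list, so t = 4.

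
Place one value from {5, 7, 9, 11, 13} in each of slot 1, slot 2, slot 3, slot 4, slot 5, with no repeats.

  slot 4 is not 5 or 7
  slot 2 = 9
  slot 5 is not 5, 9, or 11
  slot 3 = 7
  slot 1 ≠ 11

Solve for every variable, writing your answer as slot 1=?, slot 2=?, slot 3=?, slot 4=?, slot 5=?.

slot 1=5, slot 2=9, slot 3=7, slot 4=11, slot 5=13

slot 2 has just one choice, so slot 2 = 9. Eliminate 9 elsewhere: slot 1, slot 4.
slot 3 has just one choice, so slot 3 = 7. So slot 1, slot 5 can't be 7.
slot 5 must be 13 (only option left). Eliminate 13 elsewhere: slot 1, slot 4.
slot 1 must be 5 (only option left).
slot 4 has just one choice, so slot 4 = 11.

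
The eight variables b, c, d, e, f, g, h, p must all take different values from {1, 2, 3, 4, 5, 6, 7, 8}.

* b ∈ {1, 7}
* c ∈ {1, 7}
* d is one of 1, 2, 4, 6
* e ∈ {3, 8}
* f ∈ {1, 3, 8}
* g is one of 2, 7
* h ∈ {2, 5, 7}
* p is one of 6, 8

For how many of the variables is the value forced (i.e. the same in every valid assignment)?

The 8 variables together cover exactly {1, 2, 3, 4, 5, 6, 7, 8} — 8 values for 8 variables — and 4 appears only in d's list, so d = 4.
The 7 still-open variables together cover exactly {1, 2, 3, 5, 6, 7, 8} — 7 values for 7 variables — and 5 appears only in h's list, so h = 5.
The 6 still-open variables together cover exactly {1, 2, 3, 6, 7, 8} — 6 values for 6 variables — and 2 appears only in g's list, so g = 2.
The 5 still-open variables together cover exactly {1, 3, 6, 7, 8} — 5 values for 5 variables — and 6 appears only in p's list, so p = 6.
b and c between them cover only {1, 7} — a naked pair. Remove those values from f.
Determined: d=4, g=2, h=5, p=6. The other variables each still have more than one consistent value. That makes 4.

4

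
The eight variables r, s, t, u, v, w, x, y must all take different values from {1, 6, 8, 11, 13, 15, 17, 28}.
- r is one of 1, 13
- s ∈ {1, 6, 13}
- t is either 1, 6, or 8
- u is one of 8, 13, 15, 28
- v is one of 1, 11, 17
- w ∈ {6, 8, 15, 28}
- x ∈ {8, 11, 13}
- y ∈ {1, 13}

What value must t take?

The 8 variables together cover exactly {1, 6, 8, 11, 13, 15, 17, 28} — 8 values for 8 variables — and 17 appears only in v's list, so v = 17.
The 7 still-open variables draw from only 7 values {1, 6, 8, 11, 13, 15, 28}, so each is used; only x can be 11, hence x = 11.
The 2 variables r and y are confined to {1, 13}, which locks those values in; drop them from s, t, u.
s has just one choice, so s = 6. Strike 6 from t, w.
So t = 8.

8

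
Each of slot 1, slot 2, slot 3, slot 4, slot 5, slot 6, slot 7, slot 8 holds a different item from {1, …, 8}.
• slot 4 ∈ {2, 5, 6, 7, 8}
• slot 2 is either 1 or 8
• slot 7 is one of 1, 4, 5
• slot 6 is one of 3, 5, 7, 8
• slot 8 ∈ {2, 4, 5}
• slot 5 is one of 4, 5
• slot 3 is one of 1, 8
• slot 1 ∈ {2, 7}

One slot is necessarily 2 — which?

slot 8

The 8 variables together cover exactly {1, 2, 3, 4, 5, 6, 7, 8} — 8 values for 8 variables — and 3 appears only in slot 6's list, so slot 6 = 3.
The 7 still-open variables draw from only 7 values {1, 2, 4, 5, 6, 7, 8}, so each is used; only slot 4 can be 6, hence slot 4 = 6.
The 6 still-open variables draw from only 6 values {1, 2, 4, 5, 7, 8}, so each is used; only slot 1 can be 7, hence slot 1 = 7.
The 5 still-open variables together cover exactly {1, 2, 4, 5, 8} — 5 values for 5 variables — and 2 appears only in slot 8's list, so slot 8 = 2.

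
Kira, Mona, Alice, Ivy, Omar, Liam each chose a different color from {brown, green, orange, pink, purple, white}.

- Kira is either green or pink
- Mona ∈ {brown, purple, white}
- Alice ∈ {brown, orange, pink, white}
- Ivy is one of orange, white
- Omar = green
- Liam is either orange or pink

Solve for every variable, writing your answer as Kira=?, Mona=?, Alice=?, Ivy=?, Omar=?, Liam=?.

Kira=pink, Mona=purple, Alice=brown, Ivy=white, Omar=green, Liam=orange

Omar has just one choice, so Omar = green. Remove green from Kira.
Kira must be pink (only option left). So Alice, Liam can't be pink.
Liam has just one choice, so Liam = orange. Strike orange from Alice, Ivy.
Ivy's domain is down to {white}, so Ivy = white. Eliminate white elsewhere: Mona, Alice.
Alice must be brown (only option left). So Mona can't be brown.
Mona must be purple (only option left).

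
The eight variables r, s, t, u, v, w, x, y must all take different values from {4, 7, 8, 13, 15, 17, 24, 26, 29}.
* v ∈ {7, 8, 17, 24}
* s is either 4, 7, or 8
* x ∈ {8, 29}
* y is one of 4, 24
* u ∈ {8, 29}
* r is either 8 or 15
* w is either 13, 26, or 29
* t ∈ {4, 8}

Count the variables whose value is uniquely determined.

5

The 2 variables u and x are confined to {8, 29}, which locks those values in; drop them from r, s, t, v, w.
r has just one choice, so r = 15.
t's domain is down to {4}, so t = 4. Strike 4 from s, y.
That leaves y = 24. Eliminate 24 elsewhere: v.
s's domain is down to {7}, so s = 7. Remove 7 from v.
v's domain is down to {17}, so v = 17.
Determined: r=15, s=7, t=4, v=17, y=24. The other variables each still have more than one consistent value. That makes 5.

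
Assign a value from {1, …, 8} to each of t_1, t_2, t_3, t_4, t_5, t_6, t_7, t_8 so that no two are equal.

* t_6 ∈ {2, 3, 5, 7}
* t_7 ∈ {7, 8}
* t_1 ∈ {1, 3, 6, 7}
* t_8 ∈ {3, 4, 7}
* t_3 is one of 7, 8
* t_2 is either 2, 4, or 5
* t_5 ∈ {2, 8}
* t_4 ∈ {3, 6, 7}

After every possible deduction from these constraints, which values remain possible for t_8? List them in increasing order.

3, 4

The 8 variables draw from only 8 values {1, 2, 3, 4, 5, 6, 7, 8}, so each is used; only t_1 can be 1, hence t_1 = 1.
Among the 7 still-open variables, 6 fits only t_4 (and all 7 values in {2, 3, 4, 5, 6, 7, 8} must be used), so t_4 = 6.
t_3 and t_7 between them cover only {7, 8} — a naked pair. Remove those values from t_5, t_6, t_8.
That leaves t_5 = 2. Remove 2 from t_2, t_6.
No further eliminations apply; t_8 can still be any of 3, 4.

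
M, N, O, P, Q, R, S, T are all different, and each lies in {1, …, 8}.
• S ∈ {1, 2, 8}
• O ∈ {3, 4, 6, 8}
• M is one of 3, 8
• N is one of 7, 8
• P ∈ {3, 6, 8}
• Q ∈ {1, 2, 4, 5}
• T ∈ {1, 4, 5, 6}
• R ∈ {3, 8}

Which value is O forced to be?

4

Among the 8 variables, 7 fits only N (and all 8 values in {1, 2, 3, 4, 5, 6, 7, 8} must be used), so N = 7.
The 2 variables M and R are confined to {3, 8}, which locks those values in; drop them from O, P, S.
P must be 6 (only option left). Remove 6 from O, T.
So O = 4.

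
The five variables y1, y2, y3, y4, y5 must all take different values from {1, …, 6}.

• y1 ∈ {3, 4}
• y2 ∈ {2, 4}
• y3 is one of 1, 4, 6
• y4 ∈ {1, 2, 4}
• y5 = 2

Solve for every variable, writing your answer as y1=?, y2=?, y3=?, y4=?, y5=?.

y5 has just one choice, so y5 = 2. So y2, y4 can't be 2.
y2 has just one choice, so y2 = 4. Strike 4 from y1, y3, y4.
That leaves y4 = 1. Eliminate 1 elsewhere: y3.
y1 must be 3 (only option left).
That leaves y3 = 6.

y1=3, y2=4, y3=6, y4=1, y5=2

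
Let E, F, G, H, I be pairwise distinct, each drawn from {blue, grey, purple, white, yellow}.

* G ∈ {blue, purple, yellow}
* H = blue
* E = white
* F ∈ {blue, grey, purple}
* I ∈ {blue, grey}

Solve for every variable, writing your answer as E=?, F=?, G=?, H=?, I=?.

E=white, F=purple, G=yellow, H=blue, I=grey

E must be white (only option left).
H must be blue (only option left). Strike blue from F, G, I.
I must be grey (only option left). Eliminate grey elsewhere: F.
F has just one choice, so F = purple. Remove purple from G.
G's domain is down to {yellow}, so G = yellow.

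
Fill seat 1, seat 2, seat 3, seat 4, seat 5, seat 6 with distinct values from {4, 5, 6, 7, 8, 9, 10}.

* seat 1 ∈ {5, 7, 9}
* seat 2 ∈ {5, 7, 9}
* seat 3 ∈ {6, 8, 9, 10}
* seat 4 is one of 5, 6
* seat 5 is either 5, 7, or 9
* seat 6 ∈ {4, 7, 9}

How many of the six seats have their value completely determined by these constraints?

seat 1, seat 2, seat 5 between them cover only {5, 7, 9} — a naked triple. Remove those values from seat 3, seat 4, seat 6.
That leaves seat 4 = 6. Eliminate 6 elsewhere: seat 3.
seat 6 must be 4 (only option left).
Determined: seat 4=6, seat 6=4. The other seats each still have more than one consistent value. That makes 2.

2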